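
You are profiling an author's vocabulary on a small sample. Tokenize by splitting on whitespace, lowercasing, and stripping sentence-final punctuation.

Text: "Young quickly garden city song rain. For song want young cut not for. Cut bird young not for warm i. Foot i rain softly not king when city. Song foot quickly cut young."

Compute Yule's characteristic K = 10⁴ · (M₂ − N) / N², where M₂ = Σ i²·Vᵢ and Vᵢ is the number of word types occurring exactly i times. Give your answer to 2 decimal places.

422.41

Frequencies: young:4, song:3, for:3, cut:3, not:3, quickly:2, city:2, rain:2, i:2, foot:2, garden:1, want:1, bird:1, warm:1, softly:1, king:1, when:1
N = 33. Frequency spectrum: V_1=7, V_2=5, V_3=4, V_4=1
M₂ = 1²·7 + 2²·5 + 3²·4 + 4²·1 = 79
K = 10000 × (79 − 33) / 33² = 422.41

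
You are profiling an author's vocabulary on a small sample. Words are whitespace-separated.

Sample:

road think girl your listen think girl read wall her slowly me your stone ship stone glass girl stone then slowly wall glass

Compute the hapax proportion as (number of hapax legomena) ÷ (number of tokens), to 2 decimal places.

Frequencies: girl:3, stone:3, think:2, your:2, wall:2, slowly:2, glass:2, road:1, listen:1, read:1, her:1, me:1, ship:1, then:1
Hapax count = 7; token count = 23.
Ratio = 7 / 23 = 0.30

0.30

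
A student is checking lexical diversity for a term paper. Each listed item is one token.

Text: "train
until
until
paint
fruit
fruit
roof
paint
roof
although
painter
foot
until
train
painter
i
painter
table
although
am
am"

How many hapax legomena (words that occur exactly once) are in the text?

Frequencies: until:3, painter:3, train:2, paint:2, fruit:2, roof:2, although:2, am:2, foot:1, i:1, table:1
Hapax (freq=1): foot, i, table

3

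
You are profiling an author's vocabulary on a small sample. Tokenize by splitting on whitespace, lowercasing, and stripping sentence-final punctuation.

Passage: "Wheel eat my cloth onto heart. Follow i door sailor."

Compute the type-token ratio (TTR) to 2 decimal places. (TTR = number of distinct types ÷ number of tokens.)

N = 10 tokens, V = 10 types.
TTR = V / N = 10 / 10 = 1.00

1.00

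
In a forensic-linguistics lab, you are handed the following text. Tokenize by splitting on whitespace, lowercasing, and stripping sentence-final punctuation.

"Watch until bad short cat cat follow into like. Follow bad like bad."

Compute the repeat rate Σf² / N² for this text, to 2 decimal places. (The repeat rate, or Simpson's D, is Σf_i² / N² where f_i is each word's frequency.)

0.15

Frequencies: bad:3, cat:2, follow:2, like:2, watch:1, until:1, short:1, into:1
Σf² = 25; N² = 169
Repeat rate = 25 / 169 = 0.15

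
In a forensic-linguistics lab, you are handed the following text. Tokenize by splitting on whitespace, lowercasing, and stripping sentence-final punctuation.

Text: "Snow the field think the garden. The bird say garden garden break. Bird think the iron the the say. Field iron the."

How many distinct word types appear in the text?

9

Distinct types: {bird, break, field, garden, iron, say, snow, the, think}
V = 9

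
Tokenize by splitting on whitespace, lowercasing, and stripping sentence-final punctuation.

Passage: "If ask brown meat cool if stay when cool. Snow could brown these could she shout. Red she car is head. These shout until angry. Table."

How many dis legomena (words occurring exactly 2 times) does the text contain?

7

Frequencies: if:2, brown:2, cool:2, could:2, these:2, she:2, shout:2, ask:1, meat:1, stay:1, when:1, snow:1, red:1, car:1, is:1, head:1, until:1, angry:1, table:1
Words with frequency 2: brown, cool, could, if, she, shout, these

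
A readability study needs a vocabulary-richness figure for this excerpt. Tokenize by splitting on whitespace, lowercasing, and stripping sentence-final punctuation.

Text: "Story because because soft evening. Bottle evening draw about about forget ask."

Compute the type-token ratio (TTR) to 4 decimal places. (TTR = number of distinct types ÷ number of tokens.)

N = 12 tokens, V = 9 types.
TTR = V / N = 9 / 12 = 0.7500

0.7500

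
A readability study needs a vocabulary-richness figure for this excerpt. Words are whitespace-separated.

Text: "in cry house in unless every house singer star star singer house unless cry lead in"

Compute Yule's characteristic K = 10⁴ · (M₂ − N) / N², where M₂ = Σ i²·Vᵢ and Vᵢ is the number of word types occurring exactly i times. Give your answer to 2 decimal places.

Frequencies: in:3, house:3, cry:2, unless:2, singer:2, star:2, every:1, lead:1
N = 16. Frequency spectrum: V_1=2, V_2=4, V_3=2
M₂ = 1²·2 + 2²·4 + 3²·2 = 36
K = 10000 × (36 − 16) / 16² = 781.25

781.25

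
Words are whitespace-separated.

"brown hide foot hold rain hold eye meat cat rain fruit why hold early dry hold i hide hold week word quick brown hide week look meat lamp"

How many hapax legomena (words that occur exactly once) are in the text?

Frequencies: hold:5, hide:3, brown:2, rain:2, meat:2, week:2, foot:1, eye:1, cat:1, fruit:1, why:1, early:1, dry:1, i:1, word:1, quick:1, look:1, lamp:1
Hapax (freq=1): cat, dry, early, eye, foot, fruit, i, lamp, look, quick, why, word

12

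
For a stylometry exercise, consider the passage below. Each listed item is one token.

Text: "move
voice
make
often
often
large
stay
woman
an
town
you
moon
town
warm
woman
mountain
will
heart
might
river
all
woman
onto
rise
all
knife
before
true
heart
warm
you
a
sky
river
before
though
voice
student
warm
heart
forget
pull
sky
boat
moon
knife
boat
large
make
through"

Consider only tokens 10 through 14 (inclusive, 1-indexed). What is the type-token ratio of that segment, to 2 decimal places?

Segment tokens 10–14: town, you, moon, town, warm
Segment N = 5, segment V = 4.
TTR = 4 / 5 = 0.80

0.80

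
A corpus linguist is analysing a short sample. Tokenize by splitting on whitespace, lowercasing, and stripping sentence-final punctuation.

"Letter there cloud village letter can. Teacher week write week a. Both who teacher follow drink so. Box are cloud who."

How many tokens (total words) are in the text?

Tokens: letter, there, cloud, village, letter, can, teacher, week, write, week, a, both, who, teacher, follow, drink, so, box, are, cloud, who
N = 21

21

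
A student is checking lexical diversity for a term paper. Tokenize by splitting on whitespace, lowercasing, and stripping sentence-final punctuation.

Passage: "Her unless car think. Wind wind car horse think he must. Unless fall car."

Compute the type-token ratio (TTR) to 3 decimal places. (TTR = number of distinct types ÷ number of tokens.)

0.643

N = 14 tokens, V = 9 types.
TTR = V / N = 9 / 14 = 0.643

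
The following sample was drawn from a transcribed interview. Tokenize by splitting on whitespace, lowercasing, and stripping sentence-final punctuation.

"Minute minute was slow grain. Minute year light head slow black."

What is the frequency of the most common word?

3

Frequencies: minute:3, slow:2, was:1, grain:1, year:1, light:1, head:1, black:1
Most common: 'minute' with frequency 3.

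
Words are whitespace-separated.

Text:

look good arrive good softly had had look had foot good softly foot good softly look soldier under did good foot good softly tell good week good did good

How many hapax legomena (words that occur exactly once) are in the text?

5

Frequencies: good:9, softly:4, look:3, had:3, foot:3, did:2, arrive:1, soldier:1, under:1, tell:1, week:1
Hapax (freq=1): arrive, soldier, tell, under, week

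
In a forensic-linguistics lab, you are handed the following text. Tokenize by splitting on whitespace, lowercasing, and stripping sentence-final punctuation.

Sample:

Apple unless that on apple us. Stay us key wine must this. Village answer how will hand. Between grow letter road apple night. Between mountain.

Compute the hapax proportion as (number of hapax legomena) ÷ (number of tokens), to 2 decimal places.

Frequencies: apple:3, us:2, between:2, unless:1, that:1, on:1, stay:1, key:1, wine:1, must:1, this:1, village:1, answer:1, how:1, will:1, hand:1, grow:1, letter:1, road:1, night:1, … (1 more, each freq 1)
Hapax count = 18; token count = 25.
Ratio = 18 / 25 = 0.72

0.72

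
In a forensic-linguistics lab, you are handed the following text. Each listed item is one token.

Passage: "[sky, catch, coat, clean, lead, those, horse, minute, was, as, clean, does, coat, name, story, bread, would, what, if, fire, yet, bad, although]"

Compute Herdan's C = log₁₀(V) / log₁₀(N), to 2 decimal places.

N = 23, V = 21.
log₁₀(V) = 1.322219, log₁₀(N) = 1.361728
C = 1.322219 / 1.361728 = 0.97

0.97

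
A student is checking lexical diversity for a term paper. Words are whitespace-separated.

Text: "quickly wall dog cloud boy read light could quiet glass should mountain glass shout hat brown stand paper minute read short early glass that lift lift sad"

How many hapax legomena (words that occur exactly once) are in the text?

Frequencies: glass:3, read:2, lift:2, quickly:1, wall:1, dog:1, cloud:1, boy:1, light:1, could:1, quiet:1, should:1, mountain:1, shout:1, hat:1, brown:1, stand:1, paper:1, minute:1, short:1, … (3 more, each freq 1)
Hapax (freq=1): boy, brown, cloud, could, dog, early, hat, light, minute, mountain, paper, quickly, quiet, sad, short, should, shout, stand, that, wall

20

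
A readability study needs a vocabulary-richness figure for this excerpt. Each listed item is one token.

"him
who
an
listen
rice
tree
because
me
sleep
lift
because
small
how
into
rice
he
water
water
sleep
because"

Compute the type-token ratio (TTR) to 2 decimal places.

0.75

N = 20 tokens, V = 15 types.
TTR = V / N = 15 / 20 = 0.75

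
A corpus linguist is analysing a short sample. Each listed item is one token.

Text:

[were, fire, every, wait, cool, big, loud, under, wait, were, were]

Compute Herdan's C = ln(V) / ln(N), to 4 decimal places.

N = 11, V = 8.
ln(V) = 2.079442, ln(N) = 2.397895
C = 2.079442 / 2.397895 = 0.8672

0.8672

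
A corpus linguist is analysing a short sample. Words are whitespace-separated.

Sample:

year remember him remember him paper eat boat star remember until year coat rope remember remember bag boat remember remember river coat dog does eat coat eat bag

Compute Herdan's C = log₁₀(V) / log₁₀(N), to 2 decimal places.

0.79

N = 28, V = 14.
log₁₀(V) = 1.146128, log₁₀(N) = 1.447158
C = 1.146128 / 1.447158 = 0.79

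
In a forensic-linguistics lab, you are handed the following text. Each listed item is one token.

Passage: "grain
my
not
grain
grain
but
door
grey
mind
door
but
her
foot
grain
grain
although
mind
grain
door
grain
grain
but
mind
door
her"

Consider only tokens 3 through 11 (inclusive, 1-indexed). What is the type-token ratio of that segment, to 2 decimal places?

0.67

Segment tokens 3–11: not, grain, grain, but, door, grey, mind, door, but
Segment N = 9, segment V = 6.
TTR = 6 / 9 = 0.67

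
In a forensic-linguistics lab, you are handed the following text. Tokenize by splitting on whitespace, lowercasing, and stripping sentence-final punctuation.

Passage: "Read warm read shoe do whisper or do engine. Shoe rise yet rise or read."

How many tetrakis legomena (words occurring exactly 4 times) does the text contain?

Frequencies: read:3, shoe:2, do:2, or:2, rise:2, warm:1, whisper:1, engine:1, yet:1
Words with frequency 4: (none)

0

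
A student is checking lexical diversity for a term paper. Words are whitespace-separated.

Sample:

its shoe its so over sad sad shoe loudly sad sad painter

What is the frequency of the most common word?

Frequencies: sad:4, its:2, shoe:2, so:1, over:1, loudly:1, painter:1
Most common: 'sad' with frequency 4.

4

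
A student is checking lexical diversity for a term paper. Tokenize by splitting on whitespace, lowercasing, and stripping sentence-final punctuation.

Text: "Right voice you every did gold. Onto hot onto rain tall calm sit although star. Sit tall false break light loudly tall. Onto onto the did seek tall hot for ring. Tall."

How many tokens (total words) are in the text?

32

Tokens: right, voice, you, every, did, gold, onto, hot, onto, rain, tall, calm, sit, although, star, sit, tall, false, break, light, loudly, tall, onto, onto, the, did, seek, tall, hot, for, ring, tall
N = 32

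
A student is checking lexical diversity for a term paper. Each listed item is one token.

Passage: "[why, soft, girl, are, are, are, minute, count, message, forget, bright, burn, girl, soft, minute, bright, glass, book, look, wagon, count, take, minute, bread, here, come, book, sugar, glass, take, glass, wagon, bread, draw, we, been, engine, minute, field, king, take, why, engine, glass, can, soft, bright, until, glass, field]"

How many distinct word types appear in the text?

27

Distinct types: {are, been, book, bread, bright, burn, can, come, count, draw, engine, field, forget, girl, glass, here, king, look, message, minute, soft, sugar, take, until, wagon, we, why}
V = 27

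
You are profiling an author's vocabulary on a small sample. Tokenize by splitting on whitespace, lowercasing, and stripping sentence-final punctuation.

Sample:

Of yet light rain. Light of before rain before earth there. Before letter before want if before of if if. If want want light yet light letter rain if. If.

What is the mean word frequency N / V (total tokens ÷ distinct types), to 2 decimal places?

N = 30 tokens, V = 10 types.
Mean frequency = N / V = 30 / 10 = 3.00

3.00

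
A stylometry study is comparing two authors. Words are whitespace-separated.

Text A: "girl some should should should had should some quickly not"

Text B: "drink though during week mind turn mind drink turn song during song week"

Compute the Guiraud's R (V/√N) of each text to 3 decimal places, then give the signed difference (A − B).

A: V=6, N=10, R=1.897
B: V=7, N=13, R=1.941
Difference = 1.897 − 1.941 = -0.044

-0.044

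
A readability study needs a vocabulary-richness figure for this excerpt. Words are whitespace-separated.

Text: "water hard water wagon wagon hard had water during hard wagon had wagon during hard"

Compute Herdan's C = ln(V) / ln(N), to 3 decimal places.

N = 15, V = 5.
ln(V) = 1.609438, ln(N) = 2.708050
C = 1.609438 / 2.708050 = 0.594

0.594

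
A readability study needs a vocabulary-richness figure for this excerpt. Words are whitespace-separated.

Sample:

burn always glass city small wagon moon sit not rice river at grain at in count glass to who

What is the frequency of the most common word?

2

Frequencies: glass:2, at:2, burn:1, always:1, city:1, small:1, wagon:1, moon:1, sit:1, not:1, rice:1, river:1, grain:1, in:1, count:1, to:1, who:1
Most common: 'glass' with frequency 2.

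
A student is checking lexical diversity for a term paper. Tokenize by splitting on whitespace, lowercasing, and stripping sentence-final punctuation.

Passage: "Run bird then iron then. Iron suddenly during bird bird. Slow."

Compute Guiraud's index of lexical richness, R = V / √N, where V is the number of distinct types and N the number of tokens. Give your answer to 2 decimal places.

2.11

N = 11, V = 7.
√N = 3.316625
R = 7 / 3.316625 = 2.11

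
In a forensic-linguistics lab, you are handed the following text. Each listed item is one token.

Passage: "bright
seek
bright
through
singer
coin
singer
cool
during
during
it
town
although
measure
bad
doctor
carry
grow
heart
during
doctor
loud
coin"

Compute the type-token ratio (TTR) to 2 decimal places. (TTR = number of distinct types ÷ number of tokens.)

N = 23 tokens, V = 17 types.
TTR = V / N = 17 / 23 = 0.74

0.74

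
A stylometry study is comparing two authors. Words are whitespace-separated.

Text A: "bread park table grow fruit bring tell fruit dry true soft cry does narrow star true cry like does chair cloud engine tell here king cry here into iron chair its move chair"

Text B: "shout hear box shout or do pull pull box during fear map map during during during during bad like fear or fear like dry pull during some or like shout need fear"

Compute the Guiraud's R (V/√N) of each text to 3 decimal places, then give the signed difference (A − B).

1.703

A: V=24, N=33, R=4.178
B: V=14, N=32, R=2.475
Difference = 4.178 − 2.475 = 1.703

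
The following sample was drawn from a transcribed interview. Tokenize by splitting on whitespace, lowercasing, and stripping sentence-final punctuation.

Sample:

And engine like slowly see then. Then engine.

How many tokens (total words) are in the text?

8

Tokens: and, engine, like, slowly, see, then, then, engine
N = 8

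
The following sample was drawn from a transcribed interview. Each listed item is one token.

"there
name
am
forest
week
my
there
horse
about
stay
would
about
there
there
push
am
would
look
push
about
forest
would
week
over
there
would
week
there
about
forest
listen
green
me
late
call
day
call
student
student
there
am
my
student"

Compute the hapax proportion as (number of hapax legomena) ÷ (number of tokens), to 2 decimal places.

Frequencies: there:7, about:4, would:4, am:3, forest:3, week:3, student:3, my:2, push:2, call:2, name:1, horse:1, stay:1, look:1, over:1, listen:1, green:1, me:1, late:1, day:1
Hapax count = 10; token count = 43.
Ratio = 10 / 43 = 0.23

0.23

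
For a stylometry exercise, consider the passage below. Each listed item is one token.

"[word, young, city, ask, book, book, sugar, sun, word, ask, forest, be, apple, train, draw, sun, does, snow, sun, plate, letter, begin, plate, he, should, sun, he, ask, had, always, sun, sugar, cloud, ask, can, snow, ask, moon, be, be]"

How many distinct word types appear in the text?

24

Distinct types: {always, apple, ask, be, begin, book, can, city, cloud, does, draw, forest, had, he, letter, moon, plate, should, snow, sugar, sun, train, word, young}
V = 24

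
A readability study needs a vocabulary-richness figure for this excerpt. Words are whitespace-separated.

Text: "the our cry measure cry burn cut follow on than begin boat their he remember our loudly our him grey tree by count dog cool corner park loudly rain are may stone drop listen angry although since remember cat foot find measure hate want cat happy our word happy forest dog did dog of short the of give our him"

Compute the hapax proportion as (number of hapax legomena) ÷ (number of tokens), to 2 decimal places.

Frequencies: our:5, dog:3, the:2, cry:2, measure:2, remember:2, loudly:2, him:2, cat:2, happy:2, of:2, burn:1, cut:1, follow:1, on:1, than:1, begin:1, boat:1, their:1, he:1, … (25 more, each freq 1)
Hapax count = 34; token count = 60.
Ratio = 34 / 60 = 0.57

0.57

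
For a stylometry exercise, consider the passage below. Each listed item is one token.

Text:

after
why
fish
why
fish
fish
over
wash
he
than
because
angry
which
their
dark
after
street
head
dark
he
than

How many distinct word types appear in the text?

Distinct types: {after, angry, because, dark, fish, he, head, over, street, than, their, wash, which, why}
V = 14

14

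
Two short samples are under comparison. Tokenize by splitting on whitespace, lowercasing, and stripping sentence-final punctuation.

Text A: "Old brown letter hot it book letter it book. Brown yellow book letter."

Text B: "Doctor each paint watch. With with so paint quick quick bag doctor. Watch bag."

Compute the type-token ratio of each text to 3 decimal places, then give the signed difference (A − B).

-0.033

TTR(A) = 7/13 = 0.538
TTR(B) = 8/14 = 0.571
Difference = 0.538 − 0.571 = -0.033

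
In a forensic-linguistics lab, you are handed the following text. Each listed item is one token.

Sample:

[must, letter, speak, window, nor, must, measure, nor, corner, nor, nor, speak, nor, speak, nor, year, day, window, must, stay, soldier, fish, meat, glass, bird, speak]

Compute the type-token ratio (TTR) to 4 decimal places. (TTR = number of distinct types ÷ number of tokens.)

0.5769

N = 26 tokens, V = 15 types.
TTR = V / N = 15 / 26 = 0.5769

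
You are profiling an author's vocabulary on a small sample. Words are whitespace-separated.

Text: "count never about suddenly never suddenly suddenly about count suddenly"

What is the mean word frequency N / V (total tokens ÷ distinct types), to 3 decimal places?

N = 10 tokens, V = 4 types.
Mean frequency = N / V = 10 / 4 = 2.500

2.500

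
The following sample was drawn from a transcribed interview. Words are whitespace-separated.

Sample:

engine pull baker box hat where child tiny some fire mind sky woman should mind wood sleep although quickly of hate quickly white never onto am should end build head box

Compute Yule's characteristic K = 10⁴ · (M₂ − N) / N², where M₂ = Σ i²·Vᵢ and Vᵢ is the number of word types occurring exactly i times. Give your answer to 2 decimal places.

Frequencies: box:2, mind:2, should:2, quickly:2, engine:1, pull:1, baker:1, hat:1, where:1, child:1, tiny:1, some:1, fire:1, sky:1, woman:1, wood:1, sleep:1, although:1, of:1, hate:1, … (7 more, each freq 1)
N = 31. Frequency spectrum: V_1=23, V_2=4
M₂ = 1²·23 + 2²·4 = 39
K = 10000 × (39 − 31) / 31² = 83.25

83.25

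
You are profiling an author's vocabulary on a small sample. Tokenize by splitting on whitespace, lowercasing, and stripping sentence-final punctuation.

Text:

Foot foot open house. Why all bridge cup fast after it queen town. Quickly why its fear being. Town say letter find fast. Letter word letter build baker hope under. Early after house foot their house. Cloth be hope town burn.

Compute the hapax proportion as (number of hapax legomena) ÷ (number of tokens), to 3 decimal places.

0.512

Frequencies: foot:3, house:3, town:3, letter:3, why:2, fast:2, after:2, hope:2, open:1, all:1, bridge:1, cup:1, it:1, queen:1, quickly:1, its:1, fear:1, being:1, say:1, find:1, … (9 more, each freq 1)
Hapax count = 21; token count = 41.
Ratio = 21 / 41 = 0.512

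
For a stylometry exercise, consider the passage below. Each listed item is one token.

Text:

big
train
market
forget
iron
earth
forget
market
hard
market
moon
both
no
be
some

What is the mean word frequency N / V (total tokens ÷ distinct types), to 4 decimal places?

N = 15 tokens, V = 12 types.
Mean frequency = N / V = 15 / 12 = 1.2500

1.2500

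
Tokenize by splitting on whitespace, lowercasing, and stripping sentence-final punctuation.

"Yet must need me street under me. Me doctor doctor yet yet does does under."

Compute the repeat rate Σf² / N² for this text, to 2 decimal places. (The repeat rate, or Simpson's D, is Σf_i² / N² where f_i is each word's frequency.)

Frequencies: yet:3, me:3, under:2, doctor:2, does:2, must:1, need:1, street:1
Σf² = 33; N² = 225
Repeat rate = 33 / 225 = 0.15

0.15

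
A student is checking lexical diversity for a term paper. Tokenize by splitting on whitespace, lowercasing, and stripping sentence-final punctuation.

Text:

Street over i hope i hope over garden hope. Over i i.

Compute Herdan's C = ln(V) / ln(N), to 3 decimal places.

N = 12, V = 5.
ln(V) = 1.609438, ln(N) = 2.484907
C = 1.609438 / 2.484907 = 0.648

0.648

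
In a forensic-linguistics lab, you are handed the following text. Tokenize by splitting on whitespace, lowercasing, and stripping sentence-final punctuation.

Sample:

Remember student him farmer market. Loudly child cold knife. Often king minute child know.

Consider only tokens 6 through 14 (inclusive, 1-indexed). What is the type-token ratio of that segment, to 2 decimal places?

Segment tokens 6–14: loudly, child, cold, knife, often, king, minute, child, know
Segment N = 9, segment V = 8.
TTR = 8 / 9 = 0.89

0.89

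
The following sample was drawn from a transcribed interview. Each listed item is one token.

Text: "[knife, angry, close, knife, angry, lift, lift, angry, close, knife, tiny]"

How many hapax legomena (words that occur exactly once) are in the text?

Frequencies: knife:3, angry:3, close:2, lift:2, tiny:1
Hapax (freq=1): tiny

1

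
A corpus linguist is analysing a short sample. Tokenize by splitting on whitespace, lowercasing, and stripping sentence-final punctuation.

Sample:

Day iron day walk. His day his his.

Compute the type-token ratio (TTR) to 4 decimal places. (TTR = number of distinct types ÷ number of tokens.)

N = 8 tokens, V = 4 types.
TTR = V / N = 4 / 8 = 0.5000

0.5000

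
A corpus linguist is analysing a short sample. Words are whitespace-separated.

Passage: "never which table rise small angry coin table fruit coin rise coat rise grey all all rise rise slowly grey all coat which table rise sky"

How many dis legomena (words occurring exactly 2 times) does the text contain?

Frequencies: rise:6, table:3, all:3, which:2, coin:2, coat:2, grey:2, never:1, small:1, angry:1, fruit:1, slowly:1, sky:1
Words with frequency 2: coat, coin, grey, which

4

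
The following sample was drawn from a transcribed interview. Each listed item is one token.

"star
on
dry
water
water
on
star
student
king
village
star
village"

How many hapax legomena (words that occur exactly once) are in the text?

Frequencies: star:3, on:2, water:2, village:2, dry:1, student:1, king:1
Hapax (freq=1): dry, king, student

3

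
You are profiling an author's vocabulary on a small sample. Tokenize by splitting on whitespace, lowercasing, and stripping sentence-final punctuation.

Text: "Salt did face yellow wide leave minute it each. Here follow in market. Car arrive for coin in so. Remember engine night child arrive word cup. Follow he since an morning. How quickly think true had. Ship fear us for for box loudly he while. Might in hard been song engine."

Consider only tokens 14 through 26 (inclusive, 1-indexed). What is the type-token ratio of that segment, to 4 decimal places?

0.9231

Segment tokens 14–26: car, arrive, for, coin, in, so, remember, engine, night, child, arrive, word, cup
Segment N = 13, segment V = 12.
TTR = 12 / 13 = 0.9231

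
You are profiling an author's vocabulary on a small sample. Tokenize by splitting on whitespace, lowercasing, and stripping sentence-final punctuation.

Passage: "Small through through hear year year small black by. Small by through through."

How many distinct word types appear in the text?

6

Distinct types: {black, by, hear, small, through, year}
V = 6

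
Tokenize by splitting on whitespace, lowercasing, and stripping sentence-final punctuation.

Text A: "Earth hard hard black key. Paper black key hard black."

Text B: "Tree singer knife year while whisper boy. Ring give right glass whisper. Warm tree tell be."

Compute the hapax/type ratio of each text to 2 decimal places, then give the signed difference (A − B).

-0.46

A: hapax=2, V=5, ratio=0.40
B: hapax=12, V=14, ratio=0.86
Difference = 0.40 − 0.86 = -0.46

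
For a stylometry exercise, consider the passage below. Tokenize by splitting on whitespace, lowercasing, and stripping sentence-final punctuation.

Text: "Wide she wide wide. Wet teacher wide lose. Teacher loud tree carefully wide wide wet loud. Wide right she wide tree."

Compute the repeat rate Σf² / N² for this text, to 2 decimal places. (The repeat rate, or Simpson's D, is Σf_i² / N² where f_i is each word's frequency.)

0.20

Frequencies: wide:8, she:2, wet:2, teacher:2, loud:2, tree:2, lose:1, carefully:1, right:1
Σf² = 87; N² = 441
Repeat rate = 87 / 441 = 0.20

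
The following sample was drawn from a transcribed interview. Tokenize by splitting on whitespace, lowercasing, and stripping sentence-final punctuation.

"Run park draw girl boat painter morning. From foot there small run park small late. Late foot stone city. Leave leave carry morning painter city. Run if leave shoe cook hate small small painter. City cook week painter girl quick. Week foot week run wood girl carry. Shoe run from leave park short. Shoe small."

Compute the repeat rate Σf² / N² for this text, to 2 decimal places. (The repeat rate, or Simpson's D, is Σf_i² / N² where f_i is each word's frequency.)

Frequencies: run:5, small:5, painter:4, leave:4, park:3, girl:3, foot:3, city:3, shoe:3, week:3, morning:2, from:2, late:2, carry:2, cook:2, draw:1, boat:1, there:1, stone:1, if:1, … (4 more, each freq 1)
Σf² = 165; N² = 3025
Repeat rate = 165 / 3025 = 0.05

0.05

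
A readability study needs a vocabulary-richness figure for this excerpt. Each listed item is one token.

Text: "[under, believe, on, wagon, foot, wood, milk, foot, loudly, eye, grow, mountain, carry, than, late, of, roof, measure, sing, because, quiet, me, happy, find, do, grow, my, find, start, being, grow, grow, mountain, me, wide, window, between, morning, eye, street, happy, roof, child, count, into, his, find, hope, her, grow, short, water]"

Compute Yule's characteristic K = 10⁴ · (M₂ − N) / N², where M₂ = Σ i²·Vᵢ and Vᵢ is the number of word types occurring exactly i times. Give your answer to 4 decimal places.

140.5325

Frequencies: grow:5, find:3, foot:2, eye:2, mountain:2, roof:2, me:2, happy:2, under:1, believe:1, on:1, wagon:1, wood:1, milk:1, loudly:1, carry:1, than:1, late:1, of:1, measure:1, … (20 more, each freq 1)
N = 52. Frequency spectrum: V_1=32, V_2=6, V_3=1, V_5=1
M₂ = 1²·32 + 2²·6 + 3²·1 + 5²·1 = 90
K = 10000 × (90 − 52) / 52² = 140.5325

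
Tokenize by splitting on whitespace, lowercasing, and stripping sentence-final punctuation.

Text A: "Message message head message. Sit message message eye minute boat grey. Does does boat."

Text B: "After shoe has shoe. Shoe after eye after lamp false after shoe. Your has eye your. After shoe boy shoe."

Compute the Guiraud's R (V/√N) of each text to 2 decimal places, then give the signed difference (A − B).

0.35

A: V=8, N=14, R=2.14
B: V=8, N=20, R=1.79
Difference = 2.14 − 1.79 = 0.35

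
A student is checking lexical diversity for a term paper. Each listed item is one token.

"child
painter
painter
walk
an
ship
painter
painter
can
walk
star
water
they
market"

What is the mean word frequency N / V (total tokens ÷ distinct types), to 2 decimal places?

N = 14 tokens, V = 10 types.
Mean frequency = N / V = 14 / 10 = 1.40

1.40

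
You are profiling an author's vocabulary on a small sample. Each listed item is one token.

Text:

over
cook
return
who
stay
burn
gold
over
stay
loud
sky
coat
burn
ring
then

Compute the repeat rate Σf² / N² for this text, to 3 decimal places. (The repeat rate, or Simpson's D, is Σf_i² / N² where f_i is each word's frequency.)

Frequencies: over:2, stay:2, burn:2, cook:1, return:1, who:1, gold:1, loud:1, sky:1, coat:1, ring:1, then:1
Σf² = 21; N² = 225
Repeat rate = 21 / 225 = 0.093

0.093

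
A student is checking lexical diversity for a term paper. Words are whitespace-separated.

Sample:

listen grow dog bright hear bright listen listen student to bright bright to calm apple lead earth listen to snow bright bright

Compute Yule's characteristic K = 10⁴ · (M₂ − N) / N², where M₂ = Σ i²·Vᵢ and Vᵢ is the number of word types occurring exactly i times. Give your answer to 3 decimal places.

991.736

Frequencies: bright:6, listen:4, to:3, grow:1, dog:1, hear:1, student:1, calm:1, apple:1, lead:1, earth:1, snow:1
N = 22. Frequency spectrum: V_1=9, V_3=1, V_4=1, V_6=1
M₂ = 1²·9 + 3²·1 + 4²·1 + 6²·1 = 70
K = 10000 × (70 − 22) / 22² = 991.736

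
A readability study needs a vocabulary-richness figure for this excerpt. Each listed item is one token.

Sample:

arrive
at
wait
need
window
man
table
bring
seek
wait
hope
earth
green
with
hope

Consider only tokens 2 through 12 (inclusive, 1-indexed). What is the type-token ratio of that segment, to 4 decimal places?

Segment tokens 2–12: at, wait, need, window, man, table, bring, seek, wait, hope, earth
Segment N = 11, segment V = 10.
TTR = 10 / 11 = 0.9091

0.9091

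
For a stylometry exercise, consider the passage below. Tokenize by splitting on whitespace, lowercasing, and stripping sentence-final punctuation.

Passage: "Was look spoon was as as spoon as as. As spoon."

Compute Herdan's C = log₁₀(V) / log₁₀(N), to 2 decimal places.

N = 11, V = 4.
log₁₀(V) = 0.602060, log₁₀(N) = 1.041393
C = 0.602060 / 1.041393 = 0.58

0.58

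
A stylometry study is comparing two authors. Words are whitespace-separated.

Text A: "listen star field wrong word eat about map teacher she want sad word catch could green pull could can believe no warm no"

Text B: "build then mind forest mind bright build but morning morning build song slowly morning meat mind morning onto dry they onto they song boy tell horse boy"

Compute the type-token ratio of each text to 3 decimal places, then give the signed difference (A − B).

TTR(A) = 20/23 = 0.870
TTR(B) = 16/27 = 0.593
Difference = 0.870 − 0.593 = 0.277

0.277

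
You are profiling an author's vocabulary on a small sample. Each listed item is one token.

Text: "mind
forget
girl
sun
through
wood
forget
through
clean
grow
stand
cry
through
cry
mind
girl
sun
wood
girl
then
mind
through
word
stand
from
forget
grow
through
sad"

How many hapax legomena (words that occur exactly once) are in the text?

5

Frequencies: through:5, mind:3, forget:3, girl:3, sun:2, wood:2, grow:2, stand:2, cry:2, clean:1, then:1, word:1, from:1, sad:1
Hapax (freq=1): clean, from, sad, then, word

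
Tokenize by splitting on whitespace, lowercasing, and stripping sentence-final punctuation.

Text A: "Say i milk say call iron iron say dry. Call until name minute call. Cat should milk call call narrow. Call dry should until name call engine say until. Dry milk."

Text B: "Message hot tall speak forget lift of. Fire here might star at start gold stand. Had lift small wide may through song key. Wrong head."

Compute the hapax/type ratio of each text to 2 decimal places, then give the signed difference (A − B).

-0.58

A: hapax=5, V=13, ratio=0.38
B: hapax=23, V=24, ratio=0.96
Difference = 0.38 − 0.96 = -0.58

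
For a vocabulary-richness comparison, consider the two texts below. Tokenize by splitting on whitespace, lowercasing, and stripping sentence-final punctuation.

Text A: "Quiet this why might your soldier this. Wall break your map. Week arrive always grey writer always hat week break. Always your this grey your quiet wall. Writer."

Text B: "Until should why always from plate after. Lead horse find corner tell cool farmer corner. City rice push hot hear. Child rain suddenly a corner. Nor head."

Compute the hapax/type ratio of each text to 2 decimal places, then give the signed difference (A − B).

A: hapax=6, V=15, ratio=0.40
B: hapax=24, V=25, ratio=0.96
Difference = 0.40 − 0.96 = -0.56

-0.56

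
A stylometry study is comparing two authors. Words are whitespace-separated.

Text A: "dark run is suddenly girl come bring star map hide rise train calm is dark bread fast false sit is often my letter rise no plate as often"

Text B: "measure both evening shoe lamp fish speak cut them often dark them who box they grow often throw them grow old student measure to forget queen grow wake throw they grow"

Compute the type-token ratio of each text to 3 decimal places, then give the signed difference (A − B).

TTR(A) = 23/28 = 0.821
TTR(B) = 22/31 = 0.710
Difference = 0.821 − 0.710 = 0.111

0.111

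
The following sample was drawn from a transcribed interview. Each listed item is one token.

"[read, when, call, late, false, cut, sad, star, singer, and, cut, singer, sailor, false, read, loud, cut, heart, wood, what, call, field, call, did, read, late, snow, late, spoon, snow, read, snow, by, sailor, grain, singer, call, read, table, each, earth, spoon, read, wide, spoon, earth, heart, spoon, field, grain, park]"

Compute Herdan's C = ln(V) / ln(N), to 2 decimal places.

N = 51, V = 26.
ln(V) = 3.258097, ln(N) = 3.931826
C = 3.258097 / 3.931826 = 0.83

0.83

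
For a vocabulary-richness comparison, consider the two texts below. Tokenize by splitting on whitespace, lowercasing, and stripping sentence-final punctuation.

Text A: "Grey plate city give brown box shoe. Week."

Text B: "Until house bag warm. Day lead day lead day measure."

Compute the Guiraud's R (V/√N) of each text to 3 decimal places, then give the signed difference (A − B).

0.614

A: V=8, N=8, R=2.828
B: V=7, N=10, R=2.214
Difference = 2.828 − 2.214 = 0.614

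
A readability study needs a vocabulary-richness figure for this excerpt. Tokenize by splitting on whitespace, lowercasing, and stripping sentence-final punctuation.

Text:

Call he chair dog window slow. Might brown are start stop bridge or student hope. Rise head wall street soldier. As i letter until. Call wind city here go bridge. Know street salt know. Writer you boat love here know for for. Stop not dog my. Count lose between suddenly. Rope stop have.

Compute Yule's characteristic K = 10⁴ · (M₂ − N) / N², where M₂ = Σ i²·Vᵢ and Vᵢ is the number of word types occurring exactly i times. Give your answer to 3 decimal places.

85.440

Frequencies: stop:3, know:3, call:2, dog:2, bridge:2, street:2, here:2, for:2, he:1, chair:1, window:1, slow:1, might:1, brown:1, are:1, start:1, or:1, student:1, hope:1, rise:1, … (23 more, each freq 1)
N = 53. Frequency spectrum: V_1=35, V_2=6, V_3=2
M₂ = 1²·35 + 2²·6 + 3²·2 = 77
K = 10000 × (77 − 53) / 53² = 85.440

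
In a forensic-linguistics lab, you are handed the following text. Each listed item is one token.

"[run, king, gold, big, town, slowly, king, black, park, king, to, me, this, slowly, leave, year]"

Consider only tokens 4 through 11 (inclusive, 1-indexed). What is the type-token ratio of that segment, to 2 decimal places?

0.88

Segment tokens 4–11: big, town, slowly, king, black, park, king, to
Segment N = 8, segment V = 7.
TTR = 7 / 8 = 0.88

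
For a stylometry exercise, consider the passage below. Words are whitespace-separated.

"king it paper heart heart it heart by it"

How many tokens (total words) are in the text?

Tokens: king, it, paper, heart, heart, it, heart, by, it
N = 9

9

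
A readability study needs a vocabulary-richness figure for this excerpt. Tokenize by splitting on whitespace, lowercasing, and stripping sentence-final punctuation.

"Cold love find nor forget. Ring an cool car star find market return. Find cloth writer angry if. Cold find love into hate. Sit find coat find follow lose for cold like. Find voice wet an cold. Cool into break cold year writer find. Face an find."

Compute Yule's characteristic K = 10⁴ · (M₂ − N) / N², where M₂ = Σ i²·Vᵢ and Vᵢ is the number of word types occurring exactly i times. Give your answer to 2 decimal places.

Frequencies: find:9, cold:5, an:3, love:2, cool:2, writer:2, into:2, nor:1, forget:1, ring:1, car:1, star:1, market:1, return:1, cloth:1, angry:1, if:1, hate:1, sit:1, coat:1, … (9 more, each freq 1)
N = 47. Frequency spectrum: V_1=22, V_2=4, V_3=1, V_5=1, V_9=1
M₂ = 1²·22 + 2²·4 + 3²·1 + 5²·1 + 9²·1 = 153
K = 10000 × (153 − 47) / 47² = 479.86

479.86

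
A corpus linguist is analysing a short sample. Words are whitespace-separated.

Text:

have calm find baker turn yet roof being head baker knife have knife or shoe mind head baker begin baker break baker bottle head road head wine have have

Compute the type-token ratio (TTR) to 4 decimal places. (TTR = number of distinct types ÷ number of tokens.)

0.6207

N = 29 tokens, V = 18 types.
TTR = V / N = 18 / 29 = 0.6207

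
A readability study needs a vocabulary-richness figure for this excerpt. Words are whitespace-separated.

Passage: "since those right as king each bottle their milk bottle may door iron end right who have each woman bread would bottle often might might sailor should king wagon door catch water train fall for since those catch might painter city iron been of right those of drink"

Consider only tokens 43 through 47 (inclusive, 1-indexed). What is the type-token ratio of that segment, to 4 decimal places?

0.8000

Segment tokens 43–47: been, of, right, those, of
Segment N = 5, segment V = 4.
TTR = 4 / 5 = 0.8000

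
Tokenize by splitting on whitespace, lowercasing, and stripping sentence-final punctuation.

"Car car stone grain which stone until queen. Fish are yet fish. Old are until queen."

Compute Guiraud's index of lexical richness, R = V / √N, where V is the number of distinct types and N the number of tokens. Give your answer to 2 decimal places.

N = 16, V = 10.
√N = 4.000000
R = 10 / 4.000000 = 2.50

2.50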